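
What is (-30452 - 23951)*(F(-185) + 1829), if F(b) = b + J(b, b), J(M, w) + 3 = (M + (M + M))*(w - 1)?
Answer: -5705297013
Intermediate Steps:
J(M, w) = -3 + 3*M*(-1 + w) (J(M, w) = -3 + (M + (M + M))*(w - 1) = -3 + (M + 2*M)*(-1 + w) = -3 + (3*M)*(-1 + w) = -3 + 3*M*(-1 + w))
F(b) = -3 - 2*b + 3*b**2 (F(b) = b + (-3 - 3*b + 3*b*b) = b + (-3 - 3*b + 3*b**2) = -3 - 2*b + 3*b**2)
(-30452 - 23951)*(F(-185) + 1829) = (-30452 - 23951)*((-3 - 2*(-185) + 3*(-185)**2) + 1829) = -54403*((-3 + 370 + 3*34225) + 1829) = -54403*((-3 + 370 + 102675) + 1829) = -54403*(103042 + 1829) = -54403*104871 = -5705297013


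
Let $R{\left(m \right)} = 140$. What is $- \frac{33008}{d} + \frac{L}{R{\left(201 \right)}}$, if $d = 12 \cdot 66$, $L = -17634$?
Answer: $- \frac{1161703}{6930} \approx -167.63$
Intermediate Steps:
$d = 792$
$- \frac{33008}{d} + \frac{L}{R{\left(201 \right)}} = - \frac{33008}{792} - \frac{17634}{140} = \left(-33008\right) \frac{1}{792} - \frac{8817}{70} = - \frac{4126}{99} - \frac{8817}{70} = - \frac{1161703}{6930}$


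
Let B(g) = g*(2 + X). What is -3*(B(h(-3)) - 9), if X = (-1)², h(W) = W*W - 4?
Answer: -18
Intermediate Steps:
h(W) = -4 + W² (h(W) = W² - 4 = -4 + W²)
X = 1
B(g) = 3*g (B(g) = g*(2 + 1) = g*3 = 3*g)
-3*(B(h(-3)) - 9) = -3*(3*(-4 + (-3)²) - 9) = -3*(3*(-4 + 9) - 9) = -3*(3*5 - 9) = -3*(15 - 9) = -3*6 = -18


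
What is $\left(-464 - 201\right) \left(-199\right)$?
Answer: $132335$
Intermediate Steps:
$\left(-464 - 201\right) \left(-199\right) = \left(-665\right) \left(-199\right) = 132335$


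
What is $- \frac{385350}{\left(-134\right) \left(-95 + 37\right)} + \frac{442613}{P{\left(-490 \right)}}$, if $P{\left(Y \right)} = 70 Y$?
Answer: $- \frac{4164373309}{66644900} \approx -62.486$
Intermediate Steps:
$- \frac{385350}{\left(-134\right) \left(-95 + 37\right)} + \frac{442613}{P{\left(-490 \right)}} = - \frac{385350}{\left(-134\right) \left(-95 + 37\right)} + \frac{442613}{70 \left(-490\right)} = - \frac{385350}{\left(-134\right) \left(-58\right)} + \frac{442613}{-34300} = - \frac{385350}{7772} + 442613 \left(- \frac{1}{34300}\right) = \left(-385350\right) \frac{1}{7772} - \frac{442613}{34300} = - \frac{192675}{3886} - \frac{442613}{34300} = - \frac{4164373309}{66644900}$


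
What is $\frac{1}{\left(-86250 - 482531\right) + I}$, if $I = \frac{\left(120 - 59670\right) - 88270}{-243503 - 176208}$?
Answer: $- \frac{419711}{238723494471} \approx -1.7581 \cdot 10^{-6}$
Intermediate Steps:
$I = \frac{147820}{419711}$ ($I = \frac{\left(120 - 59670\right) - 88270}{-419711} = \left(-59550 - 88270\right) \left(- \frac{1}{419711}\right) = \left(-147820\right) \left(- \frac{1}{419711}\right) = \frac{147820}{419711} \approx 0.35219$)
$\frac{1}{\left(-86250 - 482531\right) + I} = \frac{1}{\left(-86250 - 482531\right) + \frac{147820}{419711}} = \frac{1}{-568781 + \frac{147820}{419711}} = \frac{1}{- \frac{238723494471}{419711}} = - \frac{419711}{238723494471}$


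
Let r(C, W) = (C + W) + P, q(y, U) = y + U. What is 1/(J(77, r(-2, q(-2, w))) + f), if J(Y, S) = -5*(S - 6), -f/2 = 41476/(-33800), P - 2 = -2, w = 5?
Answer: 4225/115994 ≈ 0.036424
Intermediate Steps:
q(y, U) = U + y
P = 0 (P = 2 - 2 = 0)
r(C, W) = C + W (r(C, W) = (C + W) + 0 = C + W)
f = 10369/4225 (f = -82952/(-33800) = -82952*(-1)/33800 = -2*(-10369/8450) = 10369/4225 ≈ 2.4542)
J(Y, S) = 30 - 5*S (J(Y, S) = -5*(-6 + S) = 30 - 5*S)
1/(J(77, r(-2, q(-2, w))) + f) = 1/((30 - 5*(-2 + (5 - 2))) + 10369/4225) = 1/((30 - 5*(-2 + 3)) + 10369/4225) = 1/((30 - 5*1) + 10369/4225) = 1/((30 - 5) + 10369/4225) = 1/(25 + 10369/4225) = 1/(115994/4225) = 4225/115994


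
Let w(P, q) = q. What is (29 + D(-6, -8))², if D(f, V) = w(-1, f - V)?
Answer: 961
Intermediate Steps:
D(f, V) = f - V
(29 + D(-6, -8))² = (29 + (-6 - 1*(-8)))² = (29 + (-6 + 8))² = (29 + 2)² = 31² = 961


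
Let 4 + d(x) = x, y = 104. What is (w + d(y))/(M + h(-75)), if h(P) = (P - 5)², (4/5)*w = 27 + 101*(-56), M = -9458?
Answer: 27745/12232 ≈ 2.2682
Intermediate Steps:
d(x) = -4 + x
w = -28145/4 (w = 5*(27 + 101*(-56))/4 = 5*(27 - 5656)/4 = (5/4)*(-5629) = -28145/4 ≈ -7036.3)
h(P) = (-5 + P)²
(w + d(y))/(M + h(-75)) = (-28145/4 + (-4 + 104))/(-9458 + (-5 - 75)²) = (-28145/4 + 100)/(-9458 + (-80)²) = -27745/(4*(-9458 + 6400)) = -27745/4/(-3058) = -27745/4*(-1/3058) = 27745/12232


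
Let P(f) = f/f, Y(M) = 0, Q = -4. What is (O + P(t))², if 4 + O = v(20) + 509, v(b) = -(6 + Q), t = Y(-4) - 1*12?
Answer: 254016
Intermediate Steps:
t = -12 (t = 0 - 1*12 = 0 - 12 = -12)
v(b) = -2 (v(b) = -(6 - 4) = -1*2 = -2)
P(f) = 1
O = 503 (O = -4 + (-2 + 509) = -4 + 507 = 503)
(O + P(t))² = (503 + 1)² = 504² = 254016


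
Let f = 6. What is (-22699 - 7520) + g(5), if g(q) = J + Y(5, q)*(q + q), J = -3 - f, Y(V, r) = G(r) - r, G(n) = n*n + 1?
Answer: -30018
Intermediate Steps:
G(n) = 1 + n² (G(n) = n² + 1 = 1 + n²)
Y(V, r) = 1 + r² - r (Y(V, r) = (1 + r²) - r = 1 + r² - r)
J = -9 (J = -3 - 1*6 = -3 - 6 = -9)
g(q) = -9 + 2*q*(1 + q² - q) (g(q) = -9 + (1 + q² - q)*(q + q) = -9 + (1 + q² - q)*(2*q) = -9 + 2*q*(1 + q² - q))
(-22699 - 7520) + g(5) = (-22699 - 7520) + (-9 + 2*5*(1 + 5² - 1*5)) = -30219 + (-9 + 2*5*(1 + 25 - 5)) = -30219 + (-9 + 2*5*21) = -30219 + (-9 + 210) = -30219 + 201 = -30018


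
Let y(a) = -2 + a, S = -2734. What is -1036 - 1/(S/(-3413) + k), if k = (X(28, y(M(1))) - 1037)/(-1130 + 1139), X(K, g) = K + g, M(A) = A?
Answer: -3545704147/3422524 ≈ -1036.0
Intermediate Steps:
k = -1010/9 (k = ((28 + (-2 + 1)) - 1037)/(-1130 + 1139) = ((28 - 1) - 1037)/9 = (27 - 1037)*(1/9) = -1010*1/9 = -1010/9 ≈ -112.22)
-1036 - 1/(S/(-3413) + k) = -1036 - 1/(-2734/(-3413) - 1010/9) = -1036 - 1/(-2734*(-1/3413) - 1010/9) = -1036 - 1/(2734/3413 - 1010/9) = -1036 - 1/(-3422524/30717) = -1036 - 1*(-30717/3422524) = -1036 + 30717/3422524 = -3545704147/3422524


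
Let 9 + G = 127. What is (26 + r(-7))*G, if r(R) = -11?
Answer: 1770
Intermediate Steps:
G = 118 (G = -9 + 127 = 118)
(26 + r(-7))*G = (26 - 11)*118 = 15*118 = 1770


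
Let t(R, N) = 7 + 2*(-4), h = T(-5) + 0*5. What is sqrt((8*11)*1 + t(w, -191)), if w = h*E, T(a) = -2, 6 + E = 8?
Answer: sqrt(87) ≈ 9.3274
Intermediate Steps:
E = 2 (E = -6 + 8 = 2)
h = -2 (h = -2 + 0*5 = -2 + 0 = -2)
w = -4 (w = -2*2 = -4)
t(R, N) = -1 (t(R, N) = 7 - 8 = -1)
sqrt((8*11)*1 + t(w, -191)) = sqrt((8*11)*1 - 1) = sqrt(88*1 - 1) = sqrt(88 - 1) = sqrt(87)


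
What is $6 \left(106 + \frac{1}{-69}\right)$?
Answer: $\frac{14626}{23} \approx 635.91$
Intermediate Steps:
$6 \left(106 + \frac{1}{-69}\right) = 6 \left(106 - \frac{1}{69}\right) = 6 \cdot \frac{7313}{69} = \frac{14626}{23}$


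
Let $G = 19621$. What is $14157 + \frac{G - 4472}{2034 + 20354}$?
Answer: $\frac{316962065}{22388} \approx 14158.0$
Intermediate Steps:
$14157 + \frac{G - 4472}{2034 + 20354} = 14157 + \frac{19621 - 4472}{2034 + 20354} = 14157 + \frac{15149}{22388} = \frac{316962065}{22388}$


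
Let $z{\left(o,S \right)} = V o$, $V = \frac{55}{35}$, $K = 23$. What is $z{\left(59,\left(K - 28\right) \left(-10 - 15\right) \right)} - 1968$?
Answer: $- \frac{13127}{7} \approx -1875.3$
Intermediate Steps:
$V = \frac{11}{7}$ ($V = 55 \cdot \frac{1}{35} = \frac{11}{7} \approx 1.5714$)
$z{\left(o,S \right)} = \frac{11 o}{7}$
$z{\left(59,\left(K - 28\right) \left(-10 - 15\right) \right)} - 1968 = \frac{11}{7} \cdot 59 - 1968 = \frac{649}{7} - 1968 = - \frac{13127}{7}$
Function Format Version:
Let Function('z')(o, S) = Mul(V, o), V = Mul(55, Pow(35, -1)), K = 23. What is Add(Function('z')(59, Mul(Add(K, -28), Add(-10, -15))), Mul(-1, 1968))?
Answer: Rational(-13127, 7) ≈ -1875.3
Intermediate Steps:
V = Rational(11, 7) (V = Mul(55, Rational(1, 35)) = Rational(11, 7) ≈ 1.5714)
Function('z')(o, S) = Mul(Rational(11, 7), o)
Add(Function('z')(59, Mul(Add(K, -28), Add(-10, -15))), Mul(-1, 1968)) = Add(Mul(Rational(11, 7), 59), Mul(-1, 1968)) = Add(Rational(649, 7), -1968) = Rational(-13127, 7)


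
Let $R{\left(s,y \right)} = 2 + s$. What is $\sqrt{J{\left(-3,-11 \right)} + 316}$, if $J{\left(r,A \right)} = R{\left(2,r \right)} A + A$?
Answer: $3 \sqrt{29} \approx 16.155$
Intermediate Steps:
$J{\left(r,A \right)} = 5 A$ ($J{\left(r,A \right)} = \left(2 + 2\right) A + A = 4 A + A = 5 A$)
$\sqrt{J{\left(-3,-11 \right)} + 316} = \sqrt{5 \left(-11\right) + 316} = \sqrt{-55 + 316} = \sqrt{261} = 3 \sqrt{29}$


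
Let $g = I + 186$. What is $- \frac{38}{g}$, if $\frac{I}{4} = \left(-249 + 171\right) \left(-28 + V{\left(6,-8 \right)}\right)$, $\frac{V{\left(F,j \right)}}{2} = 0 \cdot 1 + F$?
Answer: $- \frac{19}{2589} \approx -0.0073387$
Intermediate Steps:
$V{\left(F,j \right)} = 2 F$ ($V{\left(F,j \right)} = 2 \left(0 \cdot 1 + F\right) = 2 \left(0 + F\right) = 2 F$)
$I = 4992$ ($I = 4 \left(-249 + 171\right) \left(-28 + 2 \cdot 6\right) = 4 \left(- 78 \left(-28 + 12\right)\right) = 4 \left(\left(-78\right) \left(-16\right)\right) = 4 \cdot 1248 = 4992$)
$g = 5178$ ($g = 4992 + 186 = 5178$)
$- \frac{38}{g} = - \frac{38}{5178} = \left(-38\right) \frac{1}{5178} = - \frac{19}{2589}$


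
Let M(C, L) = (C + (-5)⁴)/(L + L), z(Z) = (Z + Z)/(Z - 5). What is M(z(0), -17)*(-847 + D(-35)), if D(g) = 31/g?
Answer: 1854750/119 ≈ 15586.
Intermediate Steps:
z(Z) = 2*Z/(-5 + Z) (z(Z) = (2*Z)/(-5 + Z) = 2*Z/(-5 + Z))
M(C, L) = (625 + C)/(2*L) (M(C, L) = (C + 625)/((2*L)) = (625 + C)*(1/(2*L)) = (625 + C)/(2*L))
M(z(0), -17)*(-847 + D(-35)) = ((½)*(625 + 2*0/(-5 + 0))/(-17))*(-847 + 31/(-35)) = ((½)*(-1/17)*(625 + 2*0/(-5)))*(-847 + 31*(-1/35)) = ((½)*(-1/17)*(625 + 2*0*(-⅕)))*(-847 - 31/35) = ((½)*(-1/17)*(625 + 0))*(-29676/35) = ((½)*(-1/17)*625)*(-29676/35) = -625/34*(-29676/35) = 1854750/119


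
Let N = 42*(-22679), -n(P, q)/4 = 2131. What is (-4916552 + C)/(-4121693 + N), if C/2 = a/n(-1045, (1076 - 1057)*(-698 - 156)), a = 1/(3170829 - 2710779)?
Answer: 9640046244271201/9949173464084100 ≈ 0.96893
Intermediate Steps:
a = 1/460050 ≈ 2.1737e-6
n(P, q) = -8524 (n(P, q) = -4*2131 = -8524)
C = -1/1960733100 (C = 2*((1/460050)/(-8524)) = 2*((1/460050)*(-1/8524)) = 2*(-1/3921466200) = -1/1960733100 ≈ -5.1001e-10)
N = -952518
(-4916552 + C)/(-4121693 + N) = (-4916552 - 1/1960733100)/(-4121693 - 952518) = -9640046244271201/1960733100/(-5074211) = -9640046244271201/1960733100*(-1/5074211) = 9640046244271201/9949173464084100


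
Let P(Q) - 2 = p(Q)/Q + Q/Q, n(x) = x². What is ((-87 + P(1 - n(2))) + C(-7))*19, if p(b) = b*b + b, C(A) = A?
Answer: -1767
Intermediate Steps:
p(b) = b + b² (p(b) = b² + b = b + b²)
P(Q) = 4 + Q (P(Q) = 2 + ((Q*(1 + Q))/Q + Q/Q) = 2 + ((1 + Q) + 1) = 2 + (2 + Q) = 4 + Q)
((-87 + P(1 - n(2))) + C(-7))*19 = ((-87 + (4 + (1 - 1*2²))) - 7)*19 = ((-87 + (4 + (1 - 1*4))) - 7)*19 = ((-87 + (4 + (1 - 4))) - 7)*19 = ((-87 + (4 - 3)) - 7)*19 = ((-87 + 1) - 7)*19 = (-86 - 7)*19 = -93*19 = -1767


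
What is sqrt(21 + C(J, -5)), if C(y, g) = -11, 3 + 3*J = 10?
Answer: sqrt(10) ≈ 3.1623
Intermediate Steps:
J = 7/3 (J = -1 + (1/3)*10 = -1 + 10/3 = 7/3 ≈ 2.3333)
sqrt(21 + C(J, -5)) = sqrt(21 - 11) = sqrt(10)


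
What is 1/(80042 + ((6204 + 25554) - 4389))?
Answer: 1/107411 ≈ 9.3100e-6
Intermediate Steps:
1/(80042 + ((6204 + 25554) - 4389)) = 1/(80042 + (31758 - 4389)) = 1/(80042 + 27369) = 1/107411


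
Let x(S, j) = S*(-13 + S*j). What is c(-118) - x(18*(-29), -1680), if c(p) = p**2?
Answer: 457780258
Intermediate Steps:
c(-118) - x(18*(-29), -1680) = (-118)**2 - 18*(-29)*(-13 + (18*(-29))*(-1680)) = 13924 - (-522)*(-13 - 522*(-1680)) = 13924 - (-522)*(-13 + 876960) = 13924 - (-522)*876947 = 13924 - 1*(-457766334) = 13924 + 457766334 = 457780258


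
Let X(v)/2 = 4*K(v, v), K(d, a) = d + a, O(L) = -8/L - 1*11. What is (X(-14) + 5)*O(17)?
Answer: 42705/17 ≈ 2512.1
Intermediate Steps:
O(L) = -11 - 8/L (O(L) = -8/L - 11 = -11 - 8/L)
K(d, a) = a + d
X(v) = 16*v (X(v) = 2*(4*(v + v)) = 2*(4*(2*v)) = 2*(8*v) = 16*v)
(X(-14) + 5)*O(17) = (16*(-14) + 5)*(-11 - 8/17) = (-224 + 5)*(-11 - 8*1/17) = -219*(-11 - 8/17) = -219*(-195/17) = 42705/17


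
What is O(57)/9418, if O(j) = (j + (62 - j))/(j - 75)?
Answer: -31/84762 ≈ -0.00036573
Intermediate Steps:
O(j) = 62/(-75 + j)
O(57)/9418 = (62/(-75 + 57))/9418 = (62/(-18))*(1/9418) = (62*(-1/18))*(1/9418) = -31/9*1/9418 = -31/84762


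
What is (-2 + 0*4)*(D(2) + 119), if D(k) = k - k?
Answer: -238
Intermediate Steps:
D(k) = 0
(-2 + 0*4)*(D(2) + 119) = (-2 + 0*4)*(0 + 119) = (-2 + 0)*119 = -2*119 = -238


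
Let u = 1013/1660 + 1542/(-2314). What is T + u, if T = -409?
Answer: -785641399/1920620 ≈ -409.06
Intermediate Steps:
u = -107819/1920620 (u = 1013*(1/1660) + 1542*(-1/2314) = 1013/1660 - 771/1157 = -107819/1920620 ≈ -0.056138)
T + u = -409 - 107819/1920620 = -785641399/1920620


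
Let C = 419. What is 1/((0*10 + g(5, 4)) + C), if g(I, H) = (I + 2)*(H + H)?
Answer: 1/475 ≈ 0.0021053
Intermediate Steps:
g(I, H) = 2*H*(2 + I) (g(I, H) = (2 + I)*(2*H) = 2*H*(2 + I))
1/((0*10 + g(5, 4)) + C) = 1/((0*10 + 2*4*(2 + 5)) + 419) = 1/((0 + 2*4*7) + 419) = 1/((0 + 56) + 419) = 1/(56 + 419) = 1/475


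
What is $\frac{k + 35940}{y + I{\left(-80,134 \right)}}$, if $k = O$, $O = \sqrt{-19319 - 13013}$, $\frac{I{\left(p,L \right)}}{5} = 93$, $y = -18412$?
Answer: $- \frac{35940}{17947} - \frac{2 i \sqrt{8083}}{17947} \approx -2.0026 - 0.010019 i$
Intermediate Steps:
$I{\left(p,L \right)} = 465$ ($I{\left(p,L \right)} = 5 \cdot 93 = 465$)
$O = 2 i \sqrt{8083}$ ($O = \sqrt{-32332} = 2 i \sqrt{8083} \approx 179.81 i$)
$k = 2 i \sqrt{8083} \approx 179.81 i$
$\frac{k + 35940}{y + I{\left(-80,134 \right)}} = \frac{2 i \sqrt{8083} + 35940}{-18412 + 465} = \frac{35940 + 2 i \sqrt{8083}}{-17947} = \left(35940 + 2 i \sqrt{8083}\right) \left(- \frac{1}{17947}\right) = - \frac{35940}{17947} - \frac{2 i \sqrt{8083}}{17947}$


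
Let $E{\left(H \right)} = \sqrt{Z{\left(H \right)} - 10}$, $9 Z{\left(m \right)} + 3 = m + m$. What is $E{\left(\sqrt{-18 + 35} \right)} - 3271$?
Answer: $-3271 + \frac{i \sqrt{93 - 2 \sqrt{17}}}{3} \approx -3271.0 + 3.0687 i$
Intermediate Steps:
$Z{\left(m \right)} = - \frac{1}{3} + \frac{2 m}{9}$ ($Z{\left(m \right)} = - \frac{1}{3} + \frac{m + m}{9} = - \frac{1}{3} + \frac{2 m}{9}$)
$E{\left(H \right)} = \sqrt{- \frac{31}{3} + \frac{2 H}{9}}$ ($E{\left(H \right)} = \sqrt{\left(- \frac{1}{3} + \frac{2 H}{9}\right) - 10} = \sqrt{- \frac{31}{3} + \frac{2 H}{9}}$)
$E{\left(\sqrt{-18 + 35} \right)} - 3271 = \frac{\sqrt{-93 + 2 \sqrt{-18 + 35}}}{3} - 3271 = \frac{\sqrt{-93 + 2 \sqrt{17}}}{3} - 3271 = -3271 + \frac{\sqrt{-93 + 2 \sqrt{17}}}{3}$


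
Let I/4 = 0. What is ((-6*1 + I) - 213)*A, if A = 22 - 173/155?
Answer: -708903/155 ≈ -4573.6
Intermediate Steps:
I = 0 (I = 4*0 = 0)
A = 3237/155 (A = 22 - 173*1/155 = 22 - 173/155 = 3237/155 ≈ 20.884)
((-6*1 + I) - 213)*A = ((-6*1 + 0) - 213)*(3237/155) = ((-6 + 0) - 213)*(3237/155) = (-6 - 213)*(3237/155) = -219*3237/155 = -708903/155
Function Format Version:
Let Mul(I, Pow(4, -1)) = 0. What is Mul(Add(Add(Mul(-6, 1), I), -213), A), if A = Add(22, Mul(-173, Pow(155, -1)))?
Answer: Rational(-708903, 155) ≈ -4573.6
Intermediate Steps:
I = 0 (I = Mul(4, 0) = 0)
A = Rational(3237, 155) (A = Add(22, Mul(-173, Rational(1, 155))) = Add(22, Rational(-173, 155)) = Rational(3237, 155) ≈ 20.884)
Mul(Add(Add(Mul(-6, 1), I), -213), A) = Mul(Add(Add(Mul(-6, 1), 0), -213), Rational(3237, 155)) = Mul(Add(Add(-6, 0), -213), Rational(3237, 155)) = Mul(Add(-6, -213), Rational(3237, 155)) = Mul(-219, Rational(3237, 155)) = Rational(-708903, 155)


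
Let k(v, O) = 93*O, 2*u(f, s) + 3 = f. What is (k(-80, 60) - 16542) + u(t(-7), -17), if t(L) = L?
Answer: -10967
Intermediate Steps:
u(f, s) = -3/2 + f/2
(k(-80, 60) - 16542) + u(t(-7), -17) = (93*60 - 16542) + (-3/2 + (½)*(-7)) = (5580 - 16542) + (-3/2 - 7/2) = -10962 - 5 = -10967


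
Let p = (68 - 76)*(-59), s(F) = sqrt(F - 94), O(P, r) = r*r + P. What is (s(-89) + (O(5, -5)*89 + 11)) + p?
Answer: 3153 + I*sqrt(183) ≈ 3153.0 + 13.528*I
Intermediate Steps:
O(P, r) = P + r**2 (O(P, r) = r**2 + P = P + r**2)
s(F) = sqrt(-94 + F)
p = 472 (p = -8*(-59) = 472)
(s(-89) + (O(5, -5)*89 + 11)) + p = (sqrt(-94 - 89) + ((5 + (-5)**2)*89 + 11)) + 472 = (sqrt(-183) + ((5 + 25)*89 + 11)) + 472 = (I*sqrt(183) + (30*89 + 11)) + 472 = (I*sqrt(183) + (2670 + 11)) + 472 = (I*sqrt(183) + 2681) + 472 = (2681 + I*sqrt(183)) + 472 = 3153 + I*sqrt(183)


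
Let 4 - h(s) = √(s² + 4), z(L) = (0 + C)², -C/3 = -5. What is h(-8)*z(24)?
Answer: 900 - 450*√17 ≈ -955.40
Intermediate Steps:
C = 15 (C = -3*(-5) = 15)
z(L) = 225 (z(L) = (0 + 15)² = 15² = 225)
h(s) = 4 - √(4 + s²) (h(s) = 4 - √(s² + 4) = 4 - √(4 + s²))
h(-8)*z(24) = (4 - √(4 + (-8)²))*225 = (4 - √(4 + 64))*225 = (4 - √68)*225 = (4 - 2*√17)*225 = 900 - 450*√17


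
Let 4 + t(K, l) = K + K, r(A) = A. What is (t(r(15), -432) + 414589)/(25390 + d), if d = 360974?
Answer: 138205/128788 ≈ 1.0731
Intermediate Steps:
t(K, l) = -4 + 2*K (t(K, l) = -4 + (K + K) = -4 + 2*K)
(t(r(15), -432) + 414589)/(25390 + d) = ((-4 + 2*15) + 414589)/(25390 + 360974) = ((-4 + 30) + 414589)/386364 = (26 + 414589)*(1/386364) = 414615*(1/386364) = 138205/128788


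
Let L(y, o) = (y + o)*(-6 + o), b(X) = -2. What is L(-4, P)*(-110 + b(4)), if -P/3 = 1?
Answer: -7056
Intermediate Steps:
P = -3 (P = -3*1 = -3)
L(y, o) = (-6 + o)*(o + y) (L(y, o) = (o + y)*(-6 + o) = (-6 + o)*(o + y))
L(-4, P)*(-110 + b(4)) = ((-3)**2 - 6*(-3) - 6*(-4) - 3*(-4))*(-110 - 2) = (9 + 18 + 24 + 12)*(-112) = 63*(-112) = -7056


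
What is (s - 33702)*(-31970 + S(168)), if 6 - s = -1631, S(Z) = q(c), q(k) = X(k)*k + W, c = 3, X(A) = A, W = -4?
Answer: 1024957725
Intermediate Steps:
q(k) = -4 + k**2 (q(k) = k*k - 4 = k**2 - 4 = -4 + k**2)
S(Z) = 5 (S(Z) = -4 + 3**2 = -4 + 9 = 5)
s = 1637 (s = 6 - 1*(-1631) = 6 + 1631 = 1637)
(s - 33702)*(-31970 + S(168)) = (1637 - 33702)*(-31970 + 5) = -32065*(-31965) = 1024957725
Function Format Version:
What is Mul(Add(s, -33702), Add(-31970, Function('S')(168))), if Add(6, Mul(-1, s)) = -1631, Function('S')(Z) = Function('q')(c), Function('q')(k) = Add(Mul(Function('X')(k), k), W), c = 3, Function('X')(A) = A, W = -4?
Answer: 1024957725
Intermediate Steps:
Function('q')(k) = Add(-4, Pow(k, 2)) (Function('q')(k) = Add(Mul(k, k), -4) = Add(Pow(k, 2), -4) = Add(-4, Pow(k, 2)))
Function('S')(Z) = 5 (Function('S')(Z) = Add(-4, Pow(3, 2)) = Add(-4, 9) = 5)
s = 1637 (s = Add(6, Mul(-1, -1631)) = Add(6, 1631) = 1637)
Mul(Add(s, -33702), Add(-31970, Function('S')(168))) = Mul(Add(1637, -33702), Add(-31970, 5)) = Mul(-32065, -31965) = 1024957725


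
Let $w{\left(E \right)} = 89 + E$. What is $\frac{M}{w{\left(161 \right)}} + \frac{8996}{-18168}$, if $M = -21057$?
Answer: $- \frac{24050786}{283875} \approx -84.723$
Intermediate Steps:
$\frac{M}{w{\left(161 \right)}} + \frac{8996}{-18168} = - \frac{21057}{89 + 161} + \frac{8996}{-18168} = - \frac{21057}{250} + 8996 \left(- \frac{1}{18168}\right) = \left(-21057\right) \frac{1}{250} - \frac{2249}{4542} = - \frac{21057}{250} - \frac{2249}{4542} = - \frac{24050786}{283875}$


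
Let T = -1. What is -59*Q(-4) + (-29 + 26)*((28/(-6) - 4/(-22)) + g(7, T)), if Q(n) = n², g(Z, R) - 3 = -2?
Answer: -10269/11 ≈ -933.54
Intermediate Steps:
g(Z, R) = 1 (g(Z, R) = 3 - 2 = 1)
-59*Q(-4) + (-29 + 26)*((28/(-6) - 4/(-22)) + g(7, T)) = -59*(-4)² + (-29 + 26)*((28/(-6) - 4/(-22)) + 1) = -59*16 - 3*((28*(-⅙) - 4*(-1/22)) + 1) = -944 - 3*((-14/3 + 2/11) + 1) = -944 - 3*(-148/33 + 1) = -944 - 3*(-115/33) = -944 + 115/11 = -10269/11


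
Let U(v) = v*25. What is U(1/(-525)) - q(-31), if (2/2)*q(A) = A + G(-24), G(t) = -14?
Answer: 944/21 ≈ 44.952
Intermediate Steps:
U(v) = 25*v
q(A) = -14 + A (q(A) = A - 14 = -14 + A)
U(1/(-525)) - q(-31) = 25/(-525) - (-14 - 31) = 25*(-1/525) - 1*(-45) = -1/21 + 45 = 944/21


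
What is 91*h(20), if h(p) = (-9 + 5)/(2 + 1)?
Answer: -364/3 ≈ -121.33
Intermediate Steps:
h(p) = -4/3
91*h(20) = 91*(-4/3) = -364/3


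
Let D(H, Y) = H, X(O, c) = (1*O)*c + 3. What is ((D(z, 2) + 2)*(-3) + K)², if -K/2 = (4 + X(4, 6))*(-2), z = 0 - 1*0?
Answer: 13924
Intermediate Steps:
X(O, c) = 3 + O*c (X(O, c) = O*c + 3 = 3 + O*c)
z = 0 (z = 0 + 0 = 0)
K = 124 (K = -2*(4 + (3 + 4*6))*(-2) = -2*(4 + (3 + 24))*(-2) = -2*(4 + 27)*(-2) = -62*(-2) = -2*(-62) = 124)
((D(z, 2) + 2)*(-3) + K)² = ((0 + 2)*(-3) + 124)² = (2*(-3) + 124)² = (-6 + 124)² = 118² = 13924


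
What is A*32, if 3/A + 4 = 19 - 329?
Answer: -48/157 ≈ -0.30573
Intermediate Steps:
A = -3/314 (A = 3/(-4 + (19 - 329)) = 3/(-4 - 310) = 3/(-314) = 3*(-1/314) = -3/314 ≈ -0.0095541)
A*32 = -3/314*32 = -48/157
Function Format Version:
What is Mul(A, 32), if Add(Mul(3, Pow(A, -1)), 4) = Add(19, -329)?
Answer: Rational(-48, 157) ≈ -0.30573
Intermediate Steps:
A = Rational(-3, 314) (A = Mul(3, Pow(Add(-4, Add(19, -329)), -1)) = Mul(3, Pow(Add(-4, -310), -1)) = Mul(3, Pow(-314, -1)) = Mul(3, Rational(-1, 314)) = Rational(-3, 314) ≈ -0.0095541)
Mul(A, 32) = Mul(Rational(-3, 314), 32) = Rational(-48, 157)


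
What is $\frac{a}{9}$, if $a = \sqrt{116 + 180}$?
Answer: $\frac{2 \sqrt{74}}{9} \approx 1.9116$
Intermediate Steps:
$a = 2 \sqrt{74}$ ($a = \sqrt{296} = 2 \sqrt{74} \approx 17.205$)
$\frac{a}{9} = \frac{2 \sqrt{74}}{9}$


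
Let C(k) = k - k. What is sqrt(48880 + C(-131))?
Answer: 4*sqrt(3055) ≈ 221.09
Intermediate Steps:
C(k) = 0
sqrt(48880 + C(-131)) = sqrt(48880 + 0) = sqrt(48880) = 4*sqrt(3055)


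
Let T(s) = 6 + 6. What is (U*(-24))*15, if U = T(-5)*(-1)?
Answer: 4320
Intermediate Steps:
T(s) = 12
U = -12 (U = 12*(-1) = -12)
(U*(-24))*15 = -12*(-24)*15 = 288*15 = 4320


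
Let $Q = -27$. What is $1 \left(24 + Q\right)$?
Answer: $-3$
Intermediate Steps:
$1 \left(24 + Q\right) = 1 \left(24 - 27\right) = 1 \left(-3\right) = -3$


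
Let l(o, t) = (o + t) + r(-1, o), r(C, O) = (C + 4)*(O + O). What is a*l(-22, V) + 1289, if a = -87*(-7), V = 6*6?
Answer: -70573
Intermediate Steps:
V = 36
a = 609
r(C, O) = 2*O*(4 + C) (r(C, O) = (4 + C)*(2*O) = 2*O*(4 + C))
l(o, t) = t + 7*o (l(o, t) = (o + t) + 2*o*(4 - 1) = (o + t) + 2*o*3 = (o + t) + 6*o = t + 7*o)
a*l(-22, V) + 1289 = 609*(36 + 7*(-22)) + 1289 = 609*(36 - 154) + 1289 = 609*(-118) + 1289 = -71862 + 1289 = -70573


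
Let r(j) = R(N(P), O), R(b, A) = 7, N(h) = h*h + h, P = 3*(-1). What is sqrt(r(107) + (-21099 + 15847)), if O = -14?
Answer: I*sqrt(5245) ≈ 72.422*I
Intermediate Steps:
P = -3
N(h) = h + h**2 (N(h) = h**2 + h = h + h**2)
r(j) = 7
sqrt(r(107) + (-21099 + 15847)) = sqrt(7 + (-21099 + 15847)) = sqrt(7 - 5252) = sqrt(-5245) = I*sqrt(5245)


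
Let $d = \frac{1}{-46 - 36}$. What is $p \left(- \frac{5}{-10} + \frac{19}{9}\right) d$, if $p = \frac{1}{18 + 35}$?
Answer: $- \frac{47}{78228} \approx -0.00060081$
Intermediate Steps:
$d = - \frac{1}{82}$ ($d = \frac{1}{-82} = - \frac{1}{82} \approx -0.012195$)
$p = \frac{1}{53} \approx 0.018868$
$p \left(- \frac{5}{-10} + \frac{19}{9}\right) d = \frac{- \frac{5}{-10} + \frac{19}{9}}{53} \left(- \frac{1}{82}\right) = \frac{\left(-5\right) \left(- \frac{1}{10}\right) + 19 \cdot \frac{1}{9}}{53} \left(- \frac{1}{82}\right) = \frac{\frac{1}{2} + \frac{19}{9}}{53} \left(- \frac{1}{82}\right) = \frac{1}{53} \cdot \frac{47}{18} \left(- \frac{1}{82}\right) = \frac{47}{954} \left(- \frac{1}{82}\right) = - \frac{47}{78228}$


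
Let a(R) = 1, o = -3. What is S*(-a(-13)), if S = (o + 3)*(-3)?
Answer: 0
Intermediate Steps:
S = 0 (S = (-3 + 3)*(-3) = 0*(-3) = 0)
S*(-a(-13)) = 0*(-1*1) = 0*(-1) = 0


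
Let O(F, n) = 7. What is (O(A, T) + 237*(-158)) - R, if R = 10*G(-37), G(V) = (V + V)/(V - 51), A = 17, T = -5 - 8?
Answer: -823843/22 ≈ -37447.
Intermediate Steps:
T = -13
G(V) = 2*V/(-51 + V) (G(V) = (2*V)/(-51 + V) = 2*V/(-51 + V))
R = 185/22 (R = 10*(2*(-37)/(-51 - 37)) = 10*(2*(-37)/(-88)) = 10*(2*(-37)*(-1/88)) = 10*(37/44) = 185/22 ≈ 8.4091)
(O(A, T) + 237*(-158)) - R = (7 + 237*(-158)) - 1*185/22 = (7 - 37446) - 185/22 = -37439 - 185/22 = -823843/22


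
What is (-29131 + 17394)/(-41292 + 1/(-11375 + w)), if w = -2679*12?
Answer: 510829451/1797151717 ≈ 0.28424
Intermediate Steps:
w = -32148
(-29131 + 17394)/(-41292 + 1/(-11375 + w)) = (-29131 + 17394)/(-41292 + 1/(-11375 - 32148)) = -11737/(-41292 + 1/(-43523)) = -11737/(-41292 - 1/43523) = -11737/(-1797151717/43523) = -11737*(-43523/1797151717) = 510829451/1797151717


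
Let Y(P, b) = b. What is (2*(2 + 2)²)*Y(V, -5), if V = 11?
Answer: -160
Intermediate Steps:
(2*(2 + 2)²)*Y(V, -5) = (2*(2 + 2)²)*(-5) = (2*4²)*(-5) = (2*16)*(-5) = 32*(-5) = -160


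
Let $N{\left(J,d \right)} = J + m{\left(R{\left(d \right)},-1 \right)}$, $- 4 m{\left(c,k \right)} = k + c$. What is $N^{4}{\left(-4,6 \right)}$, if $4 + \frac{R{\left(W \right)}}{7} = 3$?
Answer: $16$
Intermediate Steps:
$R{\left(W \right)} = -7$ ($R{\left(W \right)} = -28 + 7 \cdot 3 = -28 + 21 = -7$)
$m{\left(c,k \right)} = - \frac{c}{4} - \frac{k}{4}$ ($m{\left(c,k \right)} = - \frac{k + c}{4} = - \frac{c + k}{4} = - \frac{c}{4} - \frac{k}{4}$)
$N{\left(J,d \right)} = 2 + J$ ($N{\left(J,d \right)} = J - -2 = J + \left(\frac{7}{4} + \frac{1}{4}\right) = J + 2 = 2 + J$)
$N^{4}{\left(-4,6 \right)} = \left(2 - 4\right)^{4} = \left(-2\right)^{4} = 16$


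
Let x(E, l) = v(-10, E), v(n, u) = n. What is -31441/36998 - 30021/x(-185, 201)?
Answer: 277600637/92495 ≈ 3001.3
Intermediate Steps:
x(E, l) = -10
-31441/36998 - 30021/x(-185, 201) = -31441/36998 - 30021/(-10) = -31441*1/36998 - 30021*(-1/10) = -31441/36998 + 30021/10 = 277600637/92495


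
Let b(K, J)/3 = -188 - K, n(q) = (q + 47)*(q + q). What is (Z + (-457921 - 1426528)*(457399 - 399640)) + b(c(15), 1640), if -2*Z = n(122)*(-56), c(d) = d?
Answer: -108842735792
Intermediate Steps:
n(q) = 2*q*(47 + q) (n(q) = (47 + q)*(2*q) = 2*q*(47 + q))
b(K, J) = -564 - 3*K (b(K, J) = 3*(-188 - K) = -564 - 3*K)
Z = 1154608 (Z = -2*122*(47 + 122)*(-56)/2 = -2*122*169*(-56)/2 = -20618*(-56) = -½*(-2309216) = 1154608)
(Z + (-457921 - 1426528)*(457399 - 399640)) + b(c(15), 1640) = (1154608 + (-457921 - 1426528)*(457399 - 399640)) + (-564 - 3*15) = (1154608 - 1884449*57759) + (-564 - 45) = (1154608 - 108843889791) - 609 = -108842735183 - 609 = -108842735792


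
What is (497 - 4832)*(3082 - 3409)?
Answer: 1417545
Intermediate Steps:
(497 - 4832)*(3082 - 3409) = -4335*(-327) = 1417545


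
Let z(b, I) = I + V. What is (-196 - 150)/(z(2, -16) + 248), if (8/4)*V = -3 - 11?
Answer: -346/225 ≈ -1.5378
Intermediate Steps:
V = -7 (V = (-3 - 11)/2 = (½)*(-14) = -7)
z(b, I) = -7 + I (z(b, I) = I - 7 = -7 + I)
(-196 - 150)/(z(2, -16) + 248) = (-196 - 150)/((-7 - 16) + 248) = -346/(-23 + 248) = -346/225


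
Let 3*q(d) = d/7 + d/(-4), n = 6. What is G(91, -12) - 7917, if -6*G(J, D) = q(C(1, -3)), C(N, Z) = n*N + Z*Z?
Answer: -443347/56 ≈ -7916.9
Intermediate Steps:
C(N, Z) = Z² + 6*N (C(N, Z) = 6*N + Z*Z = 6*N + Z² = Z² + 6*N)
q(d) = -d/28 (q(d) = (d/7 + d/(-4))/3 = (d*(⅐) + d*(-¼))/3 = (d/7 - d/4)/3 = (-3*d/28)/3 = -d/28)
G(J, D) = 5/56 (G(J, D) = -(-1)*((-3)² + 6*1)/168 = -(-1)*(9 + 6)/168 = -(-1)*15/168 = -⅙*(-15/28) = 5/56)
G(91, -12) - 7917 = 5/56 - 7917 = -443347/56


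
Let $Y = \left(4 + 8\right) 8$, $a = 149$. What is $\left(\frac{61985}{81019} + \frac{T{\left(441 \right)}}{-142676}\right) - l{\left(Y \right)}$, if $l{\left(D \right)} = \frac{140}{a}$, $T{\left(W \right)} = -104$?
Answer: $- \frac{74836970149}{430590139939} \approx -0.1738$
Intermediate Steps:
$Y = 96$ ($Y = 12 \cdot 8 = 96$)
$l{\left(D \right)} = \frac{140}{149}$
$\left(\frac{61985}{81019} + \frac{T{\left(441 \right)}}{-142676}\right) - l{\left(Y \right)} = \left(\frac{61985}{81019} - \frac{104}{-142676}\right) - \frac{140}{149} = \left(61985 \cdot \frac{1}{81019} - - \frac{26}{35669}\right) - \frac{140}{149} = \left(\frac{61985}{81019} + \frac{26}{35669}\right) - \frac{140}{149} = \frac{2213049459}{2889866711} - \frac{140}{149} = - \frac{74836970149}{430590139939}$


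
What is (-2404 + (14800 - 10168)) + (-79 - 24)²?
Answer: 12837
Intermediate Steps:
(-2404 + (14800 - 10168)) + (-79 - 24)² = (-2404 + 4632) + (-103)² = 2228 + 10609 = 12837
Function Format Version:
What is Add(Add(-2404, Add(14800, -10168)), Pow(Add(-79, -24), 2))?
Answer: 12837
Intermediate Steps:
Add(Add(-2404, Add(14800, -10168)), Pow(Add(-79, -24), 2)) = Add(Add(-2404, 4632), Pow(-103, 2)) = Add(2228, 10609) = 12837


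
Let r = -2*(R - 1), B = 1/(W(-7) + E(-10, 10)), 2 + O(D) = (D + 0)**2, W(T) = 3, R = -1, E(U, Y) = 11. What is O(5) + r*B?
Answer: 163/7 ≈ 23.286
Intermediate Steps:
O(D) = -2 + D**2 (O(D) = -2 + (D + 0)**2 = -2 + D**2)
B = 1/14 (B = 1/(3 + 11) = 1/14 ≈ 0.071429)
r = 4 (r = -2*(-1 - 1) = -2*(-2) = 4)
O(5) + r*B = (-2 + 5**2) + 4*(1/14) = (-2 + 25) + 2/7 = 23 + 2/7 = 163/7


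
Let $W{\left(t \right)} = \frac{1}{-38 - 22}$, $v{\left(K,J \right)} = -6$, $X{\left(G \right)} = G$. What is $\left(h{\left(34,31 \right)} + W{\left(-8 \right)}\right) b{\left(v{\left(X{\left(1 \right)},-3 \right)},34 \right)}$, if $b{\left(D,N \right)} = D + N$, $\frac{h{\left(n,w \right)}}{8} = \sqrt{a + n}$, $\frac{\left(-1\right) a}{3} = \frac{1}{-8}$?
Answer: $- \frac{7}{15} + 280 \sqrt{22} \approx 1312.8$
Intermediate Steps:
$a = \frac{3}{8}$ ($a = - \frac{3}{-8} = \left(-3\right) \left(- \frac{1}{8}\right) = \frac{3}{8} \approx 0.375$)
$h{\left(n,w \right)} = 8 \sqrt{\frac{3}{8} + n}$
$W{\left(t \right)} = - \frac{1}{60}$ ($W{\left(t \right)} = \frac{1}{-60} = - \frac{1}{60}$)
$\left(h{\left(34,31 \right)} + W{\left(-8 \right)}\right) b{\left(v{\left(X{\left(1 \right)},-3 \right)},34 \right)} = \left(2 \sqrt{6 + 16 \cdot 34} - \frac{1}{60}\right) \left(-6 + 34\right) = \left(2 \sqrt{6 + 544} - \frac{1}{60}\right) 28 = \left(2 \sqrt{550} - \frac{1}{60}\right) 28 = \left(2 \cdot 5 \sqrt{22} - \frac{1}{60}\right) 28 = \left(10 \sqrt{22} - \frac{1}{60}\right) 28 = \left(- \frac{1}{60} + 10 \sqrt{22}\right) 28 = - \frac{7}{15} + 280 \sqrt{22}$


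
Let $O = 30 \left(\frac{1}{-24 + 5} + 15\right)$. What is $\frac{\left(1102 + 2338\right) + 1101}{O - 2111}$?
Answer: $- \frac{86279}{31589} \approx -2.7313$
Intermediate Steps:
$O = \frac{8520}{19}$ ($O = 30 \left(\frac{1}{-19} + 15\right) = 30 \left(- \frac{1}{19} + 15\right) = 30 \cdot \frac{284}{19} = \frac{8520}{19} \approx 448.42$)
$\frac{\left(1102 + 2338\right) + 1101}{O - 2111} = \frac{\left(1102 + 2338\right) + 1101}{\frac{8520}{19} - 2111} = \frac{3440 + 1101}{- \frac{31589}{19}} = 4541 \left(- \frac{19}{31589}\right) = - \frac{86279}{31589}$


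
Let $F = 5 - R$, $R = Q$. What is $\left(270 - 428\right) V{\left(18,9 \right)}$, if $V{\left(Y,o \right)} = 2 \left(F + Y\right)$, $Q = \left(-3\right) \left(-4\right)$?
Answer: $-3476$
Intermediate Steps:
$Q = 12$
$R = 12$
$F = -7$ ($F = 5 - 12 = -7$)
$V{\left(Y,o \right)} = -14 + 2 Y$ ($V{\left(Y,o \right)} = 2 \left(-7 + Y\right) = -14 + 2 Y$)
$\left(270 - 428\right) V{\left(18,9 \right)} = \left(270 - 428\right) \left(-14 + 2 \cdot 18\right) = - 158 \left(-14 + 36\right) = \left(-158\right) 22 = -3476$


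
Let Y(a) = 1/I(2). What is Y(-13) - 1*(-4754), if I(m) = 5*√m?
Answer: 4754 + √2/10 ≈ 4754.1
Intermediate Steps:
Y(a) = √2/10 (Y(a) = 1/(5*√2) = √2/10)
Y(-13) - 1*(-4754) = √2/10 - 1*(-4754) = √2/10 + 4754 = 4754 + √2/10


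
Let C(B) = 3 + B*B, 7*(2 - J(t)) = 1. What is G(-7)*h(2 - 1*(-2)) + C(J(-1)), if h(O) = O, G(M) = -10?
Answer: -1644/49 ≈ -33.551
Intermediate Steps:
J(t) = 13/7 (J(t) = 2 - ⅐*1 = 2 - ⅐ = 13/7)
C(B) = 3 + B²
G(-7)*h(2 - 1*(-2)) + C(J(-1)) = -10*(2 - 1*(-2)) + (3 + (13/7)²) = -10*(2 + 2) + (3 + 169/49) = -10*4 + 316/49 = -40 + 316/49 = -1644/49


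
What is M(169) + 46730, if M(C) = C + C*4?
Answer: 47575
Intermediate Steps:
M(C) = 5*C (M(C) = C + 4*C = 5*C)
M(169) + 46730 = 5*169 + 46730 = 845 + 46730 = 47575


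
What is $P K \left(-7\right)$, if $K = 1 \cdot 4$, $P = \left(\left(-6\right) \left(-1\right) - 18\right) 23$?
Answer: $7728$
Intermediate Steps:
$P = -276$ ($P = \left(6 - 18\right) 23 = \left(-12\right) 23 = -276$)
$K = 4$
$P K \left(-7\right) = - 276 \cdot 4 \left(-7\right) = \left(-276\right) \left(-28\right) = 7728$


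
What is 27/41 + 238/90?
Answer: 6094/1845 ≈ 3.3030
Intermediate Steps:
27/41 + 238/90 = 27*(1/41) + 238*(1/90) = 27/41 + 119/45 = 6094/1845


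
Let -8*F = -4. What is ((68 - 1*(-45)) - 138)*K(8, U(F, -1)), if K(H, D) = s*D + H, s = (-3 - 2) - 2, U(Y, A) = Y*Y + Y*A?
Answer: -975/4 ≈ -243.75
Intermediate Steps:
F = 1/2 (F = -1/8*(-4) = 1/2 ≈ 0.50000)
U(Y, A) = Y**2 + A*Y
s = -7 (s = -5 - 2 = -7)
K(H, D) = H - 7*D (K(H, D) = -7*D + H = H - 7*D)
((68 - 1*(-45)) - 138)*K(8, U(F, -1)) = ((68 - 1*(-45)) - 138)*(8 - 7*(-1 + 1/2)/2) = ((68 + 45) - 138)*(8 - 7*(-1)/(2*2)) = (113 - 138)*(8 - 7*(-1/4)) = -25*(8 + 7/4) = -25*39/4 = -975/4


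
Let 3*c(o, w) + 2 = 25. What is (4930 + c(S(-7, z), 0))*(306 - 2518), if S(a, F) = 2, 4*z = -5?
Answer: -32766356/3 ≈ -1.0922e+7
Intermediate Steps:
z = -5/4 (z = (¼)*(-5) = -5/4 ≈ -1.2500)
c(o, w) = 23/3 (c(o, w) = -⅔ + (⅓)*25 = -⅔ + 25/3 = 23/3)
(4930 + c(S(-7, z), 0))*(306 - 2518) = (4930 + 23/3)*(306 - 2518) = (14813/3)*(-2212) = -32766356/3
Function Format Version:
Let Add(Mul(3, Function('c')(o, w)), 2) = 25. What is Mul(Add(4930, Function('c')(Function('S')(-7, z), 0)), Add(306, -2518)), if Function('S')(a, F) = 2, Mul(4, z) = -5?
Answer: Rational(-32766356, 3) ≈ -1.0922e+7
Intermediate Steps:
z = Rational(-5, 4) (z = Mul(Rational(1, 4), -5) = Rational(-5, 4) ≈ -1.2500)
Function('c')(o, w) = Rational(23, 3) (Function('c')(o, w) = Add(Rational(-2, 3), Mul(Rational(1, 3), 25)) = Add(Rational(-2, 3), Rational(25, 3)) = Rational(23, 3))
Mul(Add(4930, Function('c')(Function('S')(-7, z), 0)), Add(306, -2518)) = Mul(Add(4930, Rational(23, 3)), Add(306, -2518)) = Mul(Rational(14813, 3), -2212) = Rational(-32766356, 3)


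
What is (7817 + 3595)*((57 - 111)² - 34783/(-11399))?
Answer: 379725935004/11399 ≈ 3.3312e+7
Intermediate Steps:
(7817 + 3595)*((57 - 111)² - 34783/(-11399)) = 11412*((-54)² - 34783*(-1/11399)) = 11412*(2916 + 34783/11399) = 11412*(33274267/11399) = 379725935004/11399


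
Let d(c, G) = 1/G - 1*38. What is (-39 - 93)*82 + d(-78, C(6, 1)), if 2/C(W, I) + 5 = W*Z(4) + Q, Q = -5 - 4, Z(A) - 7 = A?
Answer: -10836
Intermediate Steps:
Z(A) = 7 + A
Q = -9
C(W, I) = 2/(-14 + 11*W) (C(W, I) = 2/(-5 + (W*(7 + 4) - 9)) = 2/(-5 + (W*11 - 9)) = 2/(-5 + (11*W - 9)) = 2/(-5 + (-9 + 11*W)) = 2/(-14 + 11*W))
d(c, G) = -38 + 1/G (d(c, G) = 1/G - 38 = -38 + 1/G)
(-39 - 93)*82 + d(-78, C(6, 1)) = (-39 - 93)*82 + (-38 + 1/(2/(-14 + 11*6))) = -132*82 + (-38 + 1/(2/(-14 + 66))) = -10824 + (-38 + 1/(2/52)) = -10824 + (-38 + 1/(2*(1/52))) = -10824 + (-38 + 1/(1/26)) = -10824 + (-38 + 26) = -10824 - 12 = -10836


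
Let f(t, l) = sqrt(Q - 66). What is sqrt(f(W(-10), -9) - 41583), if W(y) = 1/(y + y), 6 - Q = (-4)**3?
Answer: I*sqrt(41581) ≈ 203.91*I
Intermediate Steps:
Q = 70 (Q = 6 - 1*(-4)**3 = 6 - 1*(-64) = 6 + 64 = 70)
W(y) = 1/(2*y)
f(t, l) = 2 (f(t, l) = sqrt(70 - 66) = sqrt(4) = 2)
sqrt(f(W(-10), -9) - 41583) = sqrt(2 - 41583) = sqrt(-41581) = I*sqrt(41581)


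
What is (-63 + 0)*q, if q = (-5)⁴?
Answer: -39375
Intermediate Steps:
q = 625
(-63 + 0)*q = (-63 + 0)*625 = -63*625 = -39375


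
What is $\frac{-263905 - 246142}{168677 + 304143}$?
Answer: $- \frac{510047}{472820} \approx -1.0787$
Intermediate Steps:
$\frac{-263905 - 246142}{168677 + 304143} = - \frac{510047}{472820}$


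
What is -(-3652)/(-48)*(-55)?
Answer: 50215/12 ≈ 4184.6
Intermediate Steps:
-(-3652)/(-48)*(-55) = -(-3652)*(-1)/48*(-55) = -44*83/48*(-55) = -913/12*(-55) = 50215/12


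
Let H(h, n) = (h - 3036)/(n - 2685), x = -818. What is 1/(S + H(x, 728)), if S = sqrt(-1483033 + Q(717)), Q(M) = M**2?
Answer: 3771139/1855462031386 - 3829849*I*sqrt(60559)/927731015693 ≈ 2.0325e-6 - 0.0010159*I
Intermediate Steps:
H(h, n) = (-3036 + h)/(-2685 + n)
S = 4*I*sqrt(60559) (S = sqrt(-1483033 + 717**2) = sqrt(-1483033 + 514089) = sqrt(-968944) = 4*I*sqrt(60559) ≈ 984.35*I)
1/(S + H(x, 728)) = 1/(4*I*sqrt(60559) + (-3036 - 818)/(-2685 + 728)) = 1/(4*I*sqrt(60559) - 3854/(-1957)) = 1/(4*I*sqrt(60559) - 1/1957*(-3854)) = 1/(4*I*sqrt(60559) + 3854/1957) = 1/(3854/1957 + 4*I*sqrt(60559))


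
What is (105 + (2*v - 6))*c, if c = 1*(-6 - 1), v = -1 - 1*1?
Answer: -665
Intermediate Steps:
v = -2 (v = -1 - 1 = -2)
c = -7 (c = 1*(-7) = -7)
(105 + (2*v - 6))*c = (105 + (2*(-2) - 6))*(-7) = (105 + (-4 - 6))*(-7) = (105 - 10)*(-7) = 95*(-7) = -665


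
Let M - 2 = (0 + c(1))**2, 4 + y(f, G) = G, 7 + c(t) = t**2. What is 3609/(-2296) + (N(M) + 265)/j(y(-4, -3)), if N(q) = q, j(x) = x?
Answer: -102993/2296 ≈ -44.858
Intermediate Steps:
c(t) = -7 + t**2
y(f, G) = -4 + G
M = 38 (M = 2 + (0 + (-7 + 1**2))**2 = 2 + (0 + (-7 + 1))**2 = 2 + (0 - 6)**2 = 2 + (-6)**2 = 2 + 36 = 38)
3609/(-2296) + (N(M) + 265)/j(y(-4, -3)) = 3609/(-2296) + (38 + 265)/(-4 - 3) = 3609*(-1/2296) + 303/(-7) = -3609/2296 + 303*(-1/7) = -3609/2296 - 303/7 = -102993/2296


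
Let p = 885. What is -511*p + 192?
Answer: -452043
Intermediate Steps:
-511*p + 192 = -511*885 + 192 = -452235 + 192 = -452043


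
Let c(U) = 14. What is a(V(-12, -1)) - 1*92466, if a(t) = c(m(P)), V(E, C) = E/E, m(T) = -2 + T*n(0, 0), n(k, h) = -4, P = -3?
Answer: -92452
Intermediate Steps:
m(T) = -2 - 4*T (m(T) = -2 + T*(-4) = -2 - 4*T)
V(E, C) = 1
a(t) = 14
a(V(-12, -1)) - 1*92466 = 14 - 1*92466 = 14 - 92466 = -92452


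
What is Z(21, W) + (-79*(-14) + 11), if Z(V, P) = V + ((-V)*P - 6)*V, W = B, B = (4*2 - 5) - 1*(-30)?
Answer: -13541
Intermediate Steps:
B = 33 (B = (8 - 5) + 30 = 3 + 30 = 33)
W = 33
Z(V, P) = V + V*(-6 - P*V) (Z(V, P) = V + (-P*V - 6)*V = V + (-6 - P*V)*V = V + V*(-6 - P*V))
Z(21, W) + (-79*(-14) + 11) = -1*21*(5 + 33*21) + (-79*(-14) + 11) = -1*21*(5 + 693) + (1106 + 11) = -1*21*698 + 1117 = -14658 + 1117 = -13541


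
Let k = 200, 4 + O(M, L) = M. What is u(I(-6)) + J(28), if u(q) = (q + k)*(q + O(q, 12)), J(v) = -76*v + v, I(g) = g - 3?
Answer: -6302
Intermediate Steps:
O(M, L) = -4 + M
I(g) = -3 + g
J(v) = -75*v
u(q) = (-4 + 2*q)*(200 + q) (u(q) = (q + 200)*(q + (-4 + q)) = (200 + q)*(-4 + 2*q) = (-4 + 2*q)*(200 + q))
u(I(-6)) + J(28) = (-800 + 2*(-3 - 6)² + 396*(-3 - 6)) - 75*28 = (-800 + 2*(-9)² + 396*(-9)) - 2100 = (-800 + 2*81 - 3564) - 2100 = (-800 + 162 - 3564) - 2100 = -4202 - 2100 = -6302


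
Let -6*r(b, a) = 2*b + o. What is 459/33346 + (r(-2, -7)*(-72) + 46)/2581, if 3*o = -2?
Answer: 851219/86066026 ≈ 0.0098903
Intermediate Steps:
o = -2/3 (o = (1/3)*(-2) = -2/3 ≈ -0.66667)
r(b, a) = 1/9 - b/3 (r(b, a) = -(2*b - 2/3)/6 = -(-2/3 + 2*b)/6 = 1/9 - b/3)
459/33346 + (r(-2, -7)*(-72) + 46)/2581 = 459/33346 + ((1/9 - 1/3*(-2))*(-72) + 46)/2581 = 459*(1/33346) + ((1/9 + 2/3)*(-72) + 46)*(1/2581) = 459/33346 + ((7/9)*(-72) + 46)*(1/2581) = 459/33346 + (-56 + 46)*(1/2581) = 459/33346 - 10*1/2581 = 459/33346 - 10/2581 = 851219/86066026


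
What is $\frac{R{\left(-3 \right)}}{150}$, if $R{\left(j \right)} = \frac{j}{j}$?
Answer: $\frac{1}{150} \approx 0.0066667$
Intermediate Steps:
$R{\left(j \right)} = 1$
$\frac{R{\left(-3 \right)}}{150} = 1 \cdot \frac{1}{150} = \frac{1}{150}$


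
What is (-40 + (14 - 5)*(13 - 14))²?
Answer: 2401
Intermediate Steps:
(-40 + (14 - 5)*(13 - 14))² = (-40 + 9*(-1))² = (-40 - 9)² = (-49)² = 2401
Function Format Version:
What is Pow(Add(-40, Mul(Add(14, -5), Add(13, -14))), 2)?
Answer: 2401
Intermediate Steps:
Pow(Add(-40, Mul(Add(14, -5), Add(13, -14))), 2) = Pow(Add(-40, Mul(9, -1)), 2) = Pow(Add(-40, -9), 2) = Pow(-49, 2) = 2401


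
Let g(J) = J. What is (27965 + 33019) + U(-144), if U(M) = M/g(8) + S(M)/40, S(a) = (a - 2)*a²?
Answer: -73602/5 ≈ -14720.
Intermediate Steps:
S(a) = a²*(-2 + a) (S(a) = (-2 + a)*a² = a²*(-2 + a))
U(M) = M/8 + M²*(-2 + M)/40 (U(M) = M/8 + (M²*(-2 + M))/40 = M*(⅛) + (M²*(-2 + M))*(1/40) = M/8 + M²*(-2 + M)/40)
(27965 + 33019) + U(-144) = (27965 + 33019) + (1/40)*(-144)*(5 - 144*(-2 - 144)) = 60984 + (1/40)*(-144)*(5 - 144*(-146)) = 60984 + (1/40)*(-144)*(5 + 21024) = 60984 + (1/40)*(-144)*21029 = 60984 - 378522/5 = -73602/5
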